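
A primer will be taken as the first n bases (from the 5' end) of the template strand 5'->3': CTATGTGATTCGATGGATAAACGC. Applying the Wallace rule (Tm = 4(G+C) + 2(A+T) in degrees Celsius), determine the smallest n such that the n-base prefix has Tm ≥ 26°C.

n = 10

First 9 bases: CTATGTGAT → Tm = 24°C (< 26°C)
First 10 bases: CTATGTGATT → Tm = 26°C (≥ 26°C)
Since every base adds ≥2°C, Tm only increases with n, so the threshold is first crossed at n = 10.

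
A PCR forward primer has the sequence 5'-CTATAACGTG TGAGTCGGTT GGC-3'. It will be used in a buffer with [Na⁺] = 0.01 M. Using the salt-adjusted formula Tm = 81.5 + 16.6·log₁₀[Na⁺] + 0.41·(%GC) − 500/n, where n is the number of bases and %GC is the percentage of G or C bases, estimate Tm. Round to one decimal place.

Length n = 23. Counting bases: G=8, A=4, C=4, T=7
G+C = 12, so %GC = 12/23 × 100 = 52.174%
Salt term: 16.6 × (-2) = -33.2
GC term: 0.41 × 52.174 = 21.391; length term: −500/23 = −21.739
Tm = 81.5 + (-33.2) + 21.391 − 21.739 = 47.952 → 48.0°C

48.0°C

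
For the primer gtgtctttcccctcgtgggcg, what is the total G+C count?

14

Counting bases: G=7, T=7, C=7, A=0
G+C = 7 + 7 = 14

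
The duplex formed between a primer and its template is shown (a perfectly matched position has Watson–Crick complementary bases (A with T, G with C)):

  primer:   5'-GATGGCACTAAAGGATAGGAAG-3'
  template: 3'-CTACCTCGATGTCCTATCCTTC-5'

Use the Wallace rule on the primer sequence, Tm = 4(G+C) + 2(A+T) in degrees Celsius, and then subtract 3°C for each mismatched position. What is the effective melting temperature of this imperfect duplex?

55°C

Primer base counts: A=9, T=3, G=8, C=2 → A+T=12, G+C=10
Perfect-match Tm = 2(12) + 4(10) = 24 + 40 = 64°C
Mismatches (positions where the bases are not complementary): 3 (at positions 6, 7, 11)
Effective Tm = 64 − 3×3 = 64 − 9 = 55°C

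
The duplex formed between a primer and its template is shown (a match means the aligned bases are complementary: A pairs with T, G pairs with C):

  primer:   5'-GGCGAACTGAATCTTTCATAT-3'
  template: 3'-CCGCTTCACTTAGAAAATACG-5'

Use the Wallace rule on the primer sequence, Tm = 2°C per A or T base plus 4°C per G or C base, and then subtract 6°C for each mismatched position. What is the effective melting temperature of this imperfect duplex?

Primer base counts: A=6, T=7, G=4, C=4 → A+T=13, G+C=8
Perfect-match Tm = 2(13) + 4(8) = 26 + 32 = 58°C
Mismatches (positions where the bases are not complementary): 4 (at positions 7, 17, 20, 21)
Effective Tm = 58 − 4×6 = 58 − 24 = 34°C

34°C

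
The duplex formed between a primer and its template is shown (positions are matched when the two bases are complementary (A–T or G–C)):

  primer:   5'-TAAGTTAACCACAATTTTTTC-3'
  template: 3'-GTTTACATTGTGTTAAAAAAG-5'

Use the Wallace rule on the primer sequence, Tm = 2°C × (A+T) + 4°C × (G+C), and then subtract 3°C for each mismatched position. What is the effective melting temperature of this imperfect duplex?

Primer base counts: A=7, T=9, G=1, C=4 → A+T=16, G+C=5
Perfect-match Tm = 2(16) + 4(5) = 32 + 20 = 52°C
Mismatches (positions where the bases are not complementary): 5 (at positions 1, 4, 6, 7, 9)
Effective Tm = 52 − 5×3 = 52 − 15 = 37°C

37°C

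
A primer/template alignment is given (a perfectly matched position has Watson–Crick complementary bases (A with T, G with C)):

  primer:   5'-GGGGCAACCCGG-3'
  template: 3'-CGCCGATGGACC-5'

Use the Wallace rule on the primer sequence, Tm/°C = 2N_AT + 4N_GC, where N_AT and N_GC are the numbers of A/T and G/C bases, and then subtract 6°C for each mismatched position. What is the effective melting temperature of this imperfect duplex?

26°C

Primer base counts: A=2, T=0, G=6, C=4 → A+T=2, G+C=10
Perfect-match Tm = 2(2) + 4(10) = 4 + 40 = 44°C
Mismatches (positions where the bases are not complementary): 3 (at positions 2, 6, 10)
Effective Tm = 44 − 3×6 = 44 − 18 = 26°C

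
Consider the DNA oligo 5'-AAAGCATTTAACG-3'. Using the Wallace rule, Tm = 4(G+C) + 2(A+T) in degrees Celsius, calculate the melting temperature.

34°C

A=6, T=3, C=2, G=2
So N_AT = 9 and N_GC = 4.
Tm = 2×9 + 4×4 = 34°C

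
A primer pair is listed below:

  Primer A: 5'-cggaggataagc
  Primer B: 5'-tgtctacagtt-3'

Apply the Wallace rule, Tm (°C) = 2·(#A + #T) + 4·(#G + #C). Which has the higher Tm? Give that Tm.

Primer A: A+T=5, G+C=7 → Tm = 2(5)+4(7) = 38°C
Primer B: A+T=7, G+C=4 → Tm = 2(7)+4(4) = 30°C
38°C vs 30°C → primer A is higher.

Primer A, 38°C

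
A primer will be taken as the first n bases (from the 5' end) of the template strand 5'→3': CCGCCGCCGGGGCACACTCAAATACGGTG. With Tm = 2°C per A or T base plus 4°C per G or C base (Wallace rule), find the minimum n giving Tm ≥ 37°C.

First 9 bases: CCGCCGCCG → Tm = 36°C (< 37°C)
First 10 bases: CCGCCGCCGG → Tm = 40°C (≥ 37°C)
Each additional base adds 2°C (A/T) or 4°C (G/C), so Tm is non-decreasing in n; n = 10 is the first length to reach 37°C.

n = 10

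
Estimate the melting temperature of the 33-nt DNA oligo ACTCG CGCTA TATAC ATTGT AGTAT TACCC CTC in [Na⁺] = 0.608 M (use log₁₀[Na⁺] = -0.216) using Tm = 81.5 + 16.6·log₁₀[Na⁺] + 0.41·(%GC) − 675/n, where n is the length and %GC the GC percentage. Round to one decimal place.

Length n = 33. Counting bases: C=10, T=11, G=4, A=8
G+C = 14, so %GC = 14/33 × 100 = 42.424%
Salt term: 16.6 × (-0.216) = -3.586
GC term: 0.41 × 42.424 = 17.394; length term: −675/33 = −20.455
Tm = 81.5 + (-3.586) + 17.394 − 20.455 = 74.853 → 74.9°C

74.9°C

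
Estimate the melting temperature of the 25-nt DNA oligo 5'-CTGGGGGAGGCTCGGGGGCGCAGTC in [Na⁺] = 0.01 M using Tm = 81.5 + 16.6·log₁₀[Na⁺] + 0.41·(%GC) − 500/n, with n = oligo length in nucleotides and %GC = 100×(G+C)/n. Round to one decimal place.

Length n = 25. C=6, A=2, T=3, G=14
G+C = 20, so %GC = 20/25 × 100 = 80%
Salt term: 16.6 × (-2) = -33.2
GC term: 0.41 × 80 = 32.8; length term: −500/25 = −20
Tm = 81.5 + (-33.2) + 32.8 − 20 = 61.1 → 61.1°C

61.1°C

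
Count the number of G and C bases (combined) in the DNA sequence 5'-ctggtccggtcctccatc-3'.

Base counts: T=5, G=4, C=8, A=1
Total G or C: 4 + 8 = 12

12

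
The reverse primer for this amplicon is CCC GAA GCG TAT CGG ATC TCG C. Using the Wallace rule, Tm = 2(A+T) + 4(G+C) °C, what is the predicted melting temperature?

72°C

T=4, G=6, C=8, A=4
A+T = 8, G+C = 14
Tm = 4·14 + 2·8 = 56 + 16 = 72°C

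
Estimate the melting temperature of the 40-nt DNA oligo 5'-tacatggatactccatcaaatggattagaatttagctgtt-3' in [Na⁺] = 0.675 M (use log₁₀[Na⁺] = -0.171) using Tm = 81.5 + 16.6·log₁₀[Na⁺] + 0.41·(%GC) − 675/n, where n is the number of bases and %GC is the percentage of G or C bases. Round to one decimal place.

Length n = 40. Base counts: T=14, G=7, C=6, A=13
G+C = 13, so %GC = 13/40 × 100 = 32.5%
Salt term: 16.6 × (-0.171) = -2.839
GC term: 0.41 × 32.5 = 13.325; length term: −675/40 = −16.875
Tm = 81.5 + (-2.839) + 13.325 − 16.875 = 75.111 → 75.1°C

75.1°C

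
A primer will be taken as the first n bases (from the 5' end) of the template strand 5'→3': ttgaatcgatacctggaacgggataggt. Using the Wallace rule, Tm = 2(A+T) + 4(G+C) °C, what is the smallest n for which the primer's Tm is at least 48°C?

n = 17

First 16 bases: TTGAATCGATACCTGG → Tm = 46°C (< 48°C)
First 17 bases: TTGAATCGATACCTGGA → Tm = 48°C (≥ 48°C)
Since every base adds ≥2°C, Tm only increases with n, so the threshold is first crossed at n = 17.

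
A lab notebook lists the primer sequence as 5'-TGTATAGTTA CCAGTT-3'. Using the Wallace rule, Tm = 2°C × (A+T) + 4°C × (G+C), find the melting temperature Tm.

42°C

Scanning the sequence gives T=7, C=2, G=3, A=4.
So N_AT = 11 and N_GC = 5.
Tm = 2(11) + 4(5) = 22 + 20 = 42°C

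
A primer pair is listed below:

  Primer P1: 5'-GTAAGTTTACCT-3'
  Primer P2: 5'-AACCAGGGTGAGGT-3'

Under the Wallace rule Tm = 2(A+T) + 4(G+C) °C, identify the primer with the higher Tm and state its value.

Primer P1: A+T=8, G+C=4 → Tm = 2(8)+4(4) = 32°C
Primer P2: A+T=6, G+C=8 → Tm = 2(6)+4(8) = 44°C
32°C vs 44°C → primer P2 is higher.

Primer P2, 44°C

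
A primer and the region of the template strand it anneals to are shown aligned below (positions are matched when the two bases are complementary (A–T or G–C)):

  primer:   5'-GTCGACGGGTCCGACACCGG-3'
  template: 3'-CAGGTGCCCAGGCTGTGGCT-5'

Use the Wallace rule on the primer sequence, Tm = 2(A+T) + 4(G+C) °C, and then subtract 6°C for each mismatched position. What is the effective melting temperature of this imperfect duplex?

58°C

Primer base counts: A=3, T=2, G=8, C=7 → A+T=5, G+C=15
Perfect-match Tm = 2(5) + 4(15) = 10 + 60 = 70°C
Mismatches (positions where the bases are not complementary): 2 (at positions 4, 20)
Effective Tm = 70 − 2×6 = 70 − 12 = 58°C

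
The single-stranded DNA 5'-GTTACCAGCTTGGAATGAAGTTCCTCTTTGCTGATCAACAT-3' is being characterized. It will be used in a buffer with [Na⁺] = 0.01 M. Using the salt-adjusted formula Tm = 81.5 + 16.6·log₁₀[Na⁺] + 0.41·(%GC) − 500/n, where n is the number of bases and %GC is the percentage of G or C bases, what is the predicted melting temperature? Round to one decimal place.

53.1°C

Length n = 41. Counting bases: G=8, T=14, A=10, C=9
G+C = 17, so %GC = 17/41 × 100 = 41.463%
Salt term: 16.6 × (-2) = -33.2
GC term: 0.41 × 41.463 = 17; length term: −500/41 = −12.195
Tm = 81.5 + (-33.2) + 17 − 12.195 = 53.105 → 53.1°C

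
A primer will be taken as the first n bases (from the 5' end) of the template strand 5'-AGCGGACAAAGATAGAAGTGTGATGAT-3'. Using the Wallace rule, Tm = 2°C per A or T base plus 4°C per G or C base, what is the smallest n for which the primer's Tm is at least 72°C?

n = 25

First 24 bases: AGCGGACAAAGATAGAAGTGTGAT → Tm = 68°C (< 72°C)
First 25 bases: AGCGGACAAAGATAGAAGTGTGATG → Tm = 72°C (≥ 72°C)
Each additional base adds 2°C (A/T) or 4°C (G/C), so Tm is non-decreasing in n; n = 25 is the first length to reach 72°C.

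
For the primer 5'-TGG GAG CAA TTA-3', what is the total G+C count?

Counting bases: C=1, G=4, A=4, T=3
G+C = 4 + 1 = 5

5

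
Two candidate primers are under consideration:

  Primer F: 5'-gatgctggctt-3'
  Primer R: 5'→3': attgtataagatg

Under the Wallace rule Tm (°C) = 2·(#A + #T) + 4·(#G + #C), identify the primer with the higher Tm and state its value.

Primer F, 34°C

Primer F: A+T=5, G+C=6 → Tm = 2(5)+4(6) = 34°C
Primer R: A+T=10, G+C=3 → Tm = 2(10)+4(3) = 32°C
34°C vs 32°C → primer F is higher.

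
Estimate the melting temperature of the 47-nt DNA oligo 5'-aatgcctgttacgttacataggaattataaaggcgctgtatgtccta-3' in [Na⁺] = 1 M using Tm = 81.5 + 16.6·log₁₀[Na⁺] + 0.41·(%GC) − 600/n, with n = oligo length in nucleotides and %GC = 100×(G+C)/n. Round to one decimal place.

84.4°C

Length n = 47. Counting bases: C=8, G=10, T=15, A=14
G+C = 18, so %GC = 18/47 × 100 = 38.298%
Salt term: 16.6 × (0) = 0
GC term: 0.41 × 38.298 = 15.702; length term: −600/47 = −12.766
Tm = 81.5 + (0) + 15.702 − 12.766 = 84.436 → 84.4°C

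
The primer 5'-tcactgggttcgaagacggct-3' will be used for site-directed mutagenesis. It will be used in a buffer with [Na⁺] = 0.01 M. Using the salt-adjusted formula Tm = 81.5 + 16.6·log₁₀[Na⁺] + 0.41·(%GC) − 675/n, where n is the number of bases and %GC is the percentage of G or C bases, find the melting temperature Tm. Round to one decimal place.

Length n = 21. A=4, C=5, G=7, T=5
G+C = 12, so %GC = 12/21 × 100 = 57.143%
Salt term: 16.6 × (-2) = -33.2
GC term: 0.41 × 57.143 = 23.429; length term: −675/21 = −32.143
Tm = 81.5 + (-33.2) + 23.429 − 32.143 = 39.586 → 39.6°C

39.6°C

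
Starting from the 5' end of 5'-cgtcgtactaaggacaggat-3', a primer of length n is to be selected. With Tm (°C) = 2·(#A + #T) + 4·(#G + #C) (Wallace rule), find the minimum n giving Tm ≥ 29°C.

First 9 bases: CGTCGTACT → Tm = 28°C (< 29°C)
First 10 bases: CGTCGTACTA → Tm = 30°C (≥ 29°C)
Each additional base adds 2°C (A/T) or 4°C (G/C), so Tm is non-decreasing in n; n = 10 is the first length to reach 29°C.

n = 10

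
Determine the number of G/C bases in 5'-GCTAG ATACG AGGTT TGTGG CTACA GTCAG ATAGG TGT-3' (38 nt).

A=9, C=5, G=13, T=11
G+C = 13 + 5 = 18

18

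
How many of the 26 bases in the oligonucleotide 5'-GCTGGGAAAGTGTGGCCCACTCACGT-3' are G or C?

16

Base counts: A=5, G=9, T=5, C=7
G+C = 9 + 7 = 16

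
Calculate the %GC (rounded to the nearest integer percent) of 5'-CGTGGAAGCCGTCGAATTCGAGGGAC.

62%

Scanning the sequence gives A=6, C=6, T=4, G=10.
G+C = 10 + 6 = 16 out of 26 bases
%GC = 16/26 × 100 = 61.54% ≈ 62%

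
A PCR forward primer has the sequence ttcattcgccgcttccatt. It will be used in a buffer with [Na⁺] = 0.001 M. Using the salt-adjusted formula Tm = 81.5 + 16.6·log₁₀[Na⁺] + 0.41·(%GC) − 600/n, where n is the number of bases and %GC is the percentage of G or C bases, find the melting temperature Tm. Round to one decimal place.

Length n = 19. Scanning the sequence gives A=2, T=8, G=2, C=7.
G+C = 9, so %GC = 9/19 × 100 = 47.368%
Salt term: 16.6 × (-3) = -49.8
GC term: 0.41 × 47.368 = 19.421; length term: −600/19 = −31.579
Tm = 81.5 + (-49.8) + 19.421 − 31.579 = 19.542 → 19.5°C

19.5°C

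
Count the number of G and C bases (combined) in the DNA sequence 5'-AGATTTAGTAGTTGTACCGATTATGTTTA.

G=6, T=13, A=8, C=2
G+C = 6 + 2 = 8

8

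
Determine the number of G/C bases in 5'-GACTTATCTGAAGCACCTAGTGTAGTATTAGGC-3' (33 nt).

Base counts: C=6, G=8, A=9, T=10
Total G or C: 8 + 6 = 14

14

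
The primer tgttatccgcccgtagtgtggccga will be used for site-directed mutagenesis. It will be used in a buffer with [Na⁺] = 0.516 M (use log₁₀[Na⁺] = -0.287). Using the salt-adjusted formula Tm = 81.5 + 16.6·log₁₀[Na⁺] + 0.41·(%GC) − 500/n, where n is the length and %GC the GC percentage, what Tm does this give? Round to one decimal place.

Length n = 25. A=3, G=8, C=7, T=7
G+C = 15, so %GC = 15/25 × 100 = 60%
Salt term: 16.6 × (-0.287) = -4.764
GC term: 0.41 × 60 = 24.6; length term: −500/25 = −20
Tm = 81.5 + (-4.764) + 24.6 − 20 = 81.336 → 81.3°C

81.3°C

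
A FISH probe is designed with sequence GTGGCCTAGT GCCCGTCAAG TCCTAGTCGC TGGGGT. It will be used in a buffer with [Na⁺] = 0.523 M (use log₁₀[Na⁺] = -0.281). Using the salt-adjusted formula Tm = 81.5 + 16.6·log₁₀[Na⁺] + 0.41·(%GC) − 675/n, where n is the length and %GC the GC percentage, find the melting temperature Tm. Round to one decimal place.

Length n = 36. Base counts: G=13, C=10, T=9, A=4
G+C = 23, so %GC = 23/36 × 100 = 63.889%
Salt term: 16.6 × (-0.281) = -4.665
GC term: 0.41 × 63.889 = 26.194; length term: −675/36 = −18.75
Tm = 81.5 + (-4.665) + 26.194 − 18.75 = 84.279 → 84.3°C

84.3°C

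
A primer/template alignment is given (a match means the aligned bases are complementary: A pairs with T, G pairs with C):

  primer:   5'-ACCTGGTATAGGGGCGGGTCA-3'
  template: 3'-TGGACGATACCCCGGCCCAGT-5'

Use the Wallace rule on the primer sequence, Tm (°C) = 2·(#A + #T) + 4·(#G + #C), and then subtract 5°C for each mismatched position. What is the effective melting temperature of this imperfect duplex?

Primer base counts: A=4, T=4, G=9, C=4 → A+T=8, G+C=13
Perfect-match Tm = 2(8) + 4(13) = 16 + 52 = 68°C
Mismatches (positions where the bases are not complementary): 3 (at positions 6, 10, 14)
Effective Tm = 68 − 3×5 = 68 − 15 = 53°C

53°C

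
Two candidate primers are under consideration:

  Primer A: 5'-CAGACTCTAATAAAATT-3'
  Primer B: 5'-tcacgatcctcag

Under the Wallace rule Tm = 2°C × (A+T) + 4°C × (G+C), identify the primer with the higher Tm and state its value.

Primer A, 42°C

Primer A: A+T=13, G+C=4 → Tm = 2(13)+4(4) = 42°C
Primer B: A+T=6, G+C=7 → Tm = 2(6)+4(7) = 40°C
42°C vs 40°C → primer A is higher.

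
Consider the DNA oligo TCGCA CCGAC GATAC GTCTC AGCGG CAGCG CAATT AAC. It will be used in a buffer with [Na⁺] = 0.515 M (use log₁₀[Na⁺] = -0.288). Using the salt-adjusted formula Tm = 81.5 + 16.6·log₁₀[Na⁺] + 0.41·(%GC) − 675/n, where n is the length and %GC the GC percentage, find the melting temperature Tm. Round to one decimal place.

82.7°C

Length n = 38. Scanning the sequence gives C=13, G=9, A=10, T=6.
G+C = 22, so %GC = 22/38 × 100 = 57.895%
Salt term: 16.6 × (-0.288) = -4.781
GC term: 0.41 × 57.895 = 23.737; length term: −675/38 = −17.763
Tm = 81.5 + (-4.781) + 23.737 − 17.763 = 82.693 → 82.7°C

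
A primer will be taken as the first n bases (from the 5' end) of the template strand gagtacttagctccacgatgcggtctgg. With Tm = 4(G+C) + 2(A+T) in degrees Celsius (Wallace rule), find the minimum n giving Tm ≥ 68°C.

n = 22

First 21 bases: GAGTACTTAGCTCCACGATGC → Tm = 64°C (< 68°C)
First 22 bases: GAGTACTTAGCTCCACGATGCG → Tm = 68°C (≥ 68°C)
Since every base adds ≥2°C, Tm only increases with n, so the threshold is first crossed at n = 22.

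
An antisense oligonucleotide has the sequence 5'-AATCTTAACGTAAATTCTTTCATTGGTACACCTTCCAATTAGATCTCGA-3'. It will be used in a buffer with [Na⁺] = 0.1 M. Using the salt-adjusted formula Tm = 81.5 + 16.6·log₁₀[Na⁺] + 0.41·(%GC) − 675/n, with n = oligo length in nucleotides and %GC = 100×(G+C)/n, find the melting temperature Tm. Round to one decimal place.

Length n = 49. Base counts: G=5, C=11, A=15, T=18
G+C = 16, so %GC = 16/49 × 100 = 32.653%
Salt term: 16.6 × (-1) = -16.6
GC term: 0.41 × 32.653 = 13.388; length term: −675/49 = −13.776
Tm = 81.5 + (-16.6) + 13.388 − 13.776 = 64.512 → 64.5°C

64.5°C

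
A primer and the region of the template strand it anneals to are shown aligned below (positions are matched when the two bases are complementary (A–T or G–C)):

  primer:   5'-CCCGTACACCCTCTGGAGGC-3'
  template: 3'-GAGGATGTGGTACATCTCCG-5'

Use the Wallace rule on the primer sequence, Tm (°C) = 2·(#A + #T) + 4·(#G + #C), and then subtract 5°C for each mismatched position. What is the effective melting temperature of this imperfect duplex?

43°C

Primer base counts: A=3, T=3, G=5, C=9 → A+T=6, G+C=14
Perfect-match Tm = 2(6) + 4(14) = 12 + 56 = 68°C
Mismatches (positions where the bases are not complementary): 5 (at positions 2, 4, 11, 13, 15)
Effective Tm = 68 − 5×5 = 68 − 25 = 43°C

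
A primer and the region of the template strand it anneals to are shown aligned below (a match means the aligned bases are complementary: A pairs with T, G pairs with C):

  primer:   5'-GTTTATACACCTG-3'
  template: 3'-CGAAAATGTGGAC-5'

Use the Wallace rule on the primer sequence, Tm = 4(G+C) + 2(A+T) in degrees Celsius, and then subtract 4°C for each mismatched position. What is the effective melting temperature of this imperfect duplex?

28°C

Primer base counts: A=3, T=5, G=2, C=3 → A+T=8, G+C=5
Perfect-match Tm = 2(8) + 4(5) = 16 + 20 = 36°C
Mismatches (positions where the bases are not complementary): 2 (at positions 2, 5)
Effective Tm = 36 − 2×4 = 36 − 8 = 28°C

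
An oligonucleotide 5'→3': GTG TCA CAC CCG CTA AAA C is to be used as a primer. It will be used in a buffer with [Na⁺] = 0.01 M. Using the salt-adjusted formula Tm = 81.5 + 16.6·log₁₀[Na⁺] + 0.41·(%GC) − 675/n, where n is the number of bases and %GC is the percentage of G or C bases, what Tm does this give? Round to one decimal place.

34.4°C

Length n = 19. T=3, A=6, G=3, C=7
G+C = 10, so %GC = 10/19 × 100 = 52.632%
Salt term: 16.6 × (-2) = -33.2
GC term: 0.41 × 52.632 = 21.579; length term: −675/19 = −35.526
Tm = 81.5 + (-33.2) + 21.579 − 35.526 = 34.353 → 34.4°C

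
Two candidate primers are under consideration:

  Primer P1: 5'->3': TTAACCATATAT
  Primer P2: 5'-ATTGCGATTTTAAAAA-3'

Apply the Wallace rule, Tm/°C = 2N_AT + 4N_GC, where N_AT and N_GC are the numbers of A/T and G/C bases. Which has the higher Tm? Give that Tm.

Primer P1: A+T=10, G+C=2 → Tm = 2(10)+4(2) = 28°C
Primer P2: A+T=13, G+C=3 → Tm = 2(13)+4(3) = 38°C
28°C vs 38°C → primer P2 is higher.

Primer P2, 38°C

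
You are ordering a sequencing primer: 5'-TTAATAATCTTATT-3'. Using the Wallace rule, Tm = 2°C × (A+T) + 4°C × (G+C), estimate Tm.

30°C

T=8, A=5, G=0, C=1
AT pairs contribute 13, GC pairs contribute 1.
Tm = 4·1 + 2·13 = 4 + 26 = 30°C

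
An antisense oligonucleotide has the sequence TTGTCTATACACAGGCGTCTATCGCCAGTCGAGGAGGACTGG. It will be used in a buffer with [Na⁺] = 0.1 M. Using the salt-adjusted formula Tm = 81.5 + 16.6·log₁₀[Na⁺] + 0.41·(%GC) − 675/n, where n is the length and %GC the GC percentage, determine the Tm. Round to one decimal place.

71.3°C

Length n = 42. Scanning the sequence gives T=10, C=10, G=13, A=9.
G+C = 23, so %GC = 23/42 × 100 = 54.762%
Salt term: 16.6 × (-1) = -16.6
GC term: 0.41 × 54.762 = 22.452; length term: −675/42 = −16.071
Tm = 81.5 + (-16.6) + 22.452 − 16.071 = 71.281 → 71.3°C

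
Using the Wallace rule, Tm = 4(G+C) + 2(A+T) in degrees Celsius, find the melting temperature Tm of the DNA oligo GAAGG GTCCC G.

Base counts: T=1, G=5, A=2, C=3
A+T = 3, G+C = 8
Tm = 2(3) + 4(8) = 6 + 32 = 38°C

38°C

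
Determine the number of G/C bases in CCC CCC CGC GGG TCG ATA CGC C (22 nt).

18

Base counts: A=2, G=6, T=2, C=12
Total G or C: 6 + 12 = 18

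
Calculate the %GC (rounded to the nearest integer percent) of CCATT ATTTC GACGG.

47%

Base counts: T=5, G=3, C=4, A=3
G+C = 3 + 4 = 7 out of 15 bases
%GC = 7/15 × 100 = 46.67% ≈ 47%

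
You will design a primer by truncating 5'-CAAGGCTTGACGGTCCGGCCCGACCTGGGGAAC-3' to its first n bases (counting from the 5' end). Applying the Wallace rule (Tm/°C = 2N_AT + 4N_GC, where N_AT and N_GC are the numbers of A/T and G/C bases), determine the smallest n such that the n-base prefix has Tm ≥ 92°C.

n = 27

First 26 bases: CAAGGCTTGACGGTCCGGCCCGACCT → Tm = 88°C (< 92°C)
First 27 bases: CAAGGCTTGACGGTCCGGCCCGACCTG → Tm = 92°C (≥ 92°C)
Since every base adds ≥2°C, Tm only increases with n, so the threshold is first crossed at n = 27.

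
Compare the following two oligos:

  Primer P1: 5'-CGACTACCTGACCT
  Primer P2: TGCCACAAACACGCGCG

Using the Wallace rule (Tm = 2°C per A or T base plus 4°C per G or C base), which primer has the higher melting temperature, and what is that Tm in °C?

Primer P2, 56°C

Primer P1: A+T=6, G+C=8 → Tm = 2(6)+4(8) = 44°C
Primer P2: A+T=6, G+C=11 → Tm = 2(6)+4(11) = 56°C
44°C vs 56°C → primer P2 is higher.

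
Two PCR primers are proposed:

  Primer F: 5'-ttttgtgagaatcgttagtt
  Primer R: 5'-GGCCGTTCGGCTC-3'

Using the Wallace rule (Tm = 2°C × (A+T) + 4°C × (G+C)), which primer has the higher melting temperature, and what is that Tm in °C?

Primer F, 52°C

Primer F: A+T=14, G+C=6 → Tm = 2(14)+4(6) = 52°C
Primer R: A+T=3, G+C=10 → Tm = 2(3)+4(10) = 46°C
52°C vs 46°C → primer F is higher.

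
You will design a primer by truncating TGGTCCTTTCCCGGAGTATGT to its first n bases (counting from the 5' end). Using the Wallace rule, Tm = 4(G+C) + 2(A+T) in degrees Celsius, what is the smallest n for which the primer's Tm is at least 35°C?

n = 12

First 11 bases: TGGTCCTTTCC → Tm = 34°C (< 35°C)
First 12 bases: TGGTCCTTTCCC → Tm = 38°C (≥ 35°C)
Since every base adds ≥2°C, Tm only increases with n, so the threshold is first crossed at n = 12.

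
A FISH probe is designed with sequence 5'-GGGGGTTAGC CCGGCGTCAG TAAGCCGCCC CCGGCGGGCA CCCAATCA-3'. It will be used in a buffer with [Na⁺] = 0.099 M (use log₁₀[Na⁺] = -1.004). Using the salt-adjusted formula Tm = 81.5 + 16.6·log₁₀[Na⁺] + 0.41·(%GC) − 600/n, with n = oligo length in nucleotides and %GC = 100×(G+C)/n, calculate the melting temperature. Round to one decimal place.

82.2°C

Length n = 48. Counting bases: C=18, A=8, T=5, G=17
G+C = 35, so %GC = 35/48 × 100 = 72.917%
Salt term: 16.6 × (-1.004) = -16.666
GC term: 0.41 × 72.917 = 29.896; length term: −600/48 = −12.5
Tm = 81.5 + (-16.666) + 29.896 − 12.5 = 82.23 → 82.2°C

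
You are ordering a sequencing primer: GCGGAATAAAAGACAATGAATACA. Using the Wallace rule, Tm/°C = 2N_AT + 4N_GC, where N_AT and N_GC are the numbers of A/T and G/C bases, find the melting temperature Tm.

Counting bases: G=5, A=13, C=3, T=3
AT pairs contribute 16, GC pairs contribute 8.
Tm = 2(16) + 4(8) = 32 + 32 = 64°C

64°C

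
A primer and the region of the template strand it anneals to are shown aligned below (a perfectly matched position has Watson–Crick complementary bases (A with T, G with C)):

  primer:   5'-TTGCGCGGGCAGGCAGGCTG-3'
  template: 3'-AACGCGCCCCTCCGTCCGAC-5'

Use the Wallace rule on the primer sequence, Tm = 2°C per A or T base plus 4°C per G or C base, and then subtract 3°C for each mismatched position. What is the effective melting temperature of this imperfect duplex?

67°C

Primer base counts: A=2, T=3, G=10, C=5 → A+T=5, G+C=15
Perfect-match Tm = 2(5) + 4(15) = 10 + 60 = 70°C
Mismatches (positions where the bases are not complementary): 1 (at position 10)
Effective Tm = 70 − 1×3 = 70 − 3 = 67°C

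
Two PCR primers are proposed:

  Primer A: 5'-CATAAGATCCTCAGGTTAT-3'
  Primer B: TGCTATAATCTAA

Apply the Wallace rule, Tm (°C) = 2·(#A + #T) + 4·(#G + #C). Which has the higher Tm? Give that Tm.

Primer A, 52°C

Primer A: A+T=12, G+C=7 → Tm = 2(12)+4(7) = 52°C
Primer B: A+T=10, G+C=3 → Tm = 2(10)+4(3) = 32°C
52°C vs 32°C → primer A is higher.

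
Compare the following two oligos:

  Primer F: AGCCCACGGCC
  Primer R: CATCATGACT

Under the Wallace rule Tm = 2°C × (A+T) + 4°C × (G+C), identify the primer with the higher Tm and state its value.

Primer F: A+T=2, G+C=9 → Tm = 2(2)+4(9) = 40°C
Primer R: A+T=6, G+C=4 → Tm = 2(6)+4(4) = 28°C
40°C vs 28°C → primer F is higher.

Primer F, 40°C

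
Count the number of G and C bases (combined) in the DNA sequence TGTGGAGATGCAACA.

7

Counting bases: A=5, G=5, C=2, T=3
G+C = 5 + 2 = 7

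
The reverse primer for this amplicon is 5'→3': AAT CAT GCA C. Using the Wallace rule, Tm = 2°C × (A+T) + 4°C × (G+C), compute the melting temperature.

Scanning the sequence gives G=1, C=3, A=4, T=2.
AT pairs contribute 6, GC pairs contribute 4.
Tm = 2(6) + 4(4) = 12 + 16 = 28°C

28°C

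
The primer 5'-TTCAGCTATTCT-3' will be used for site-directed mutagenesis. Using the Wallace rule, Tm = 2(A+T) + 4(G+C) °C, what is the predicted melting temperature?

Base counts: C=3, A=2, G=1, T=6
A+T = 8, G+C = 4
Tm = 4·4 + 2·8 = 16 + 16 = 32°C

32°C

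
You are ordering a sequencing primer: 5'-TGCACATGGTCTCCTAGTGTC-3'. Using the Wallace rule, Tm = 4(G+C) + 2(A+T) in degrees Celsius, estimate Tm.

64°C

A=3, G=5, C=6, T=7
A+T = 10, G+C = 11
Tm = 4·11 + 2·10 = 44 + 20 = 64°C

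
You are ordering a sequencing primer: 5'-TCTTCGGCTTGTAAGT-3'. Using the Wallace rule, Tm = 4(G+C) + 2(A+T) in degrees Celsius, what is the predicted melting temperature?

46°C

Counting bases: A=2, T=7, G=4, C=3
So N_AT = 9 and N_GC = 7.
Tm = 2×9 + 4×7 = 46°C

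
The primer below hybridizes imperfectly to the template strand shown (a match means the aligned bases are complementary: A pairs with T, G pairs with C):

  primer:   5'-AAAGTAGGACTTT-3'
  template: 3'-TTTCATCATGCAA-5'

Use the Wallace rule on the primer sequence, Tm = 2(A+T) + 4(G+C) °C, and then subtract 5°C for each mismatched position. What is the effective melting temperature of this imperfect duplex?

Primer base counts: A=5, T=4, G=3, C=1 → A+T=9, G+C=4
Perfect-match Tm = 2(9) + 4(4) = 18 + 16 = 34°C
Mismatches (positions where the bases are not complementary): 2 (at positions 8, 11)
Effective Tm = 34 − 2×5 = 34 − 10 = 24°C

24°C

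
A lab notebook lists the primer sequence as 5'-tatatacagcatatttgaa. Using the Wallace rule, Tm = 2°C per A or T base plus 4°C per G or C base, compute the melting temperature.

Base counts: A=8, G=2, C=2, T=7
So N_AT = 15 and N_GC = 4.
Tm = 4·4 + 2·15 = 16 + 30 = 46°C

46°C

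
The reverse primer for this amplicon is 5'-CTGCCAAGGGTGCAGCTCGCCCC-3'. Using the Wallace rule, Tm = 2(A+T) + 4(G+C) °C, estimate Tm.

80°C

Base counts: G=7, T=3, C=10, A=3
A+T = 6, G+C = 17
Tm = 4·17 + 2·6 = 68 + 12 = 80°C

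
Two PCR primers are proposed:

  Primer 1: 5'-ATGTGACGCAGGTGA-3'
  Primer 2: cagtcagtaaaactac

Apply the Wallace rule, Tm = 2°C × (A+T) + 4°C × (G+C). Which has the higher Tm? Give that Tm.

Primer 1, 46°C

Primer 1: A+T=7, G+C=8 → Tm = 2(7)+4(8) = 46°C
Primer 2: A+T=10, G+C=6 → Tm = 2(10)+4(6) = 44°C
46°C vs 44°C → primer 1 is higher.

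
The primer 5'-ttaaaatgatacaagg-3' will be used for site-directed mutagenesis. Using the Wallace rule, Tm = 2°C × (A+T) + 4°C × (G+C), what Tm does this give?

A=8, C=1, T=4, G=3
So N_AT = 12 and N_GC = 4.
Tm = 2×12 + 4×4 = 40°C

40°C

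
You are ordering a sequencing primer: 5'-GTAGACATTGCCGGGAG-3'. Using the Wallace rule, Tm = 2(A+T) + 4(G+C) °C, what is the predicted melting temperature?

54°C

Scanning the sequence gives A=4, G=7, T=3, C=3.
AT pairs contribute 7, GC pairs contribute 10.
Tm = 4·10 + 2·7 = 40 + 14 = 54°C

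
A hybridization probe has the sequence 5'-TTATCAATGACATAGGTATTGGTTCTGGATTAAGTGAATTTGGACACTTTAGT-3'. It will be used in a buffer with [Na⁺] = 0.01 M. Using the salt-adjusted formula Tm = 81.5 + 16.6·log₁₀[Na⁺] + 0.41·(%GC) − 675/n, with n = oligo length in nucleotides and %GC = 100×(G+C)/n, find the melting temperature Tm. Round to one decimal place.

48.7°C

Length n = 53. Base counts: T=21, C=5, G=12, A=15
G+C = 17, so %GC = 17/53 × 100 = 32.075%
Salt term: 16.6 × (-2) = -33.2
GC term: 0.41 × 32.075 = 13.151; length term: −675/53 = −12.736
Tm = 81.5 + (-33.2) + 13.151 − 12.736 = 48.715 → 48.7°C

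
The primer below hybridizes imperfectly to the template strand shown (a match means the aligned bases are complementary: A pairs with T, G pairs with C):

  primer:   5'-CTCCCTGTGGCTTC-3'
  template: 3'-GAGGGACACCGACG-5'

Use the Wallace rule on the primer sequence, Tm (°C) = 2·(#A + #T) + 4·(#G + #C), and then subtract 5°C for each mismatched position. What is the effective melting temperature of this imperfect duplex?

41°C

Primer base counts: A=0, T=5, G=3, C=6 → A+T=5, G+C=9
Perfect-match Tm = 2(5) + 4(9) = 10 + 36 = 46°C
Mismatches (positions where the bases are not complementary): 1 (at position 13)
Effective Tm = 46 − 1×5 = 46 − 5 = 41°C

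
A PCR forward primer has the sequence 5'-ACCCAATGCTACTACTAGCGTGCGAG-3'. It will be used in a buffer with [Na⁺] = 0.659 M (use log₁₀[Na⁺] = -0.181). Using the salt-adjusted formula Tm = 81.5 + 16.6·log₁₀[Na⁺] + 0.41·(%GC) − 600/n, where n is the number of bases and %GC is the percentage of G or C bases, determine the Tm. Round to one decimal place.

Length n = 26. Counting bases: A=7, T=5, G=6, C=8
G+C = 14, so %GC = 14/26 × 100 = 53.846%
Salt term: 16.6 × (-0.181) = -3.005
GC term: 0.41 × 53.846 = 22.077; length term: −600/26 = −23.077
Tm = 81.5 + (-3.005) + 22.077 − 23.077 = 77.495 → 77.5°C

77.5°C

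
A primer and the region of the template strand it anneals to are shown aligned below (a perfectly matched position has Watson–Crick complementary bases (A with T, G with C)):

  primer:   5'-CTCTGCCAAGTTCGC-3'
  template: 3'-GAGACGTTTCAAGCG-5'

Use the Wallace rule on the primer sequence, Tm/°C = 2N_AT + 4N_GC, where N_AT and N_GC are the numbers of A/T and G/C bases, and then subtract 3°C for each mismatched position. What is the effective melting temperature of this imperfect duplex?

Primer base counts: A=2, T=4, G=3, C=6 → A+T=6, G+C=9
Perfect-match Tm = 2(6) + 4(9) = 12 + 36 = 48°C
Mismatches (positions where the bases are not complementary): 1 (at position 7)
Effective Tm = 48 − 1×3 = 48 − 3 = 45°C

45°C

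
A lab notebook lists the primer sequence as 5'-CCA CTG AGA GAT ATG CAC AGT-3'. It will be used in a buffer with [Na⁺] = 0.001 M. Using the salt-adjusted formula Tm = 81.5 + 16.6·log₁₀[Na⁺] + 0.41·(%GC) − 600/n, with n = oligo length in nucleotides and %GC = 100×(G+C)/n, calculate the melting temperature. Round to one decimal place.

Length n = 21. Base counts: C=5, A=7, G=5, T=4
G+C = 10, so %GC = 10/21 × 100 = 47.619%
Salt term: 16.6 × (-3) = -49.8
GC term: 0.41 × 47.619 = 19.524; length term: −600/21 = −28.571
Tm = 81.5 + (-49.8) + 19.524 − 28.571 = 22.653 → 22.7°C

22.7°C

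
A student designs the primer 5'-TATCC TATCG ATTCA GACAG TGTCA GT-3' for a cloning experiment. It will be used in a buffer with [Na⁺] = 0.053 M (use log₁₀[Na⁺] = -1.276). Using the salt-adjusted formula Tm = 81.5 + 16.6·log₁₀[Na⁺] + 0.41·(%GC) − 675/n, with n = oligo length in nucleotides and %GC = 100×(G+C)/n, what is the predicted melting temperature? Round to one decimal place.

52.0°C

Length n = 27. A=7, T=9, C=6, G=5
G+C = 11, so %GC = 11/27 × 100 = 40.741%
Salt term: 16.6 × (-1.276) = -21.182
GC term: 0.41 × 40.741 = 16.704; length term: −675/27 = −25
Tm = 81.5 + (-21.182) + 16.704 − 25 = 52.022 → 52.0°C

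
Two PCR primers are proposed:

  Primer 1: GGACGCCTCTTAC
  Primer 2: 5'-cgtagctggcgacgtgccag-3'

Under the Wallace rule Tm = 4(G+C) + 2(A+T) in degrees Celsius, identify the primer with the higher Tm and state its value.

Primer 2, 68°C

Primer 1: A+T=5, G+C=8 → Tm = 2(5)+4(8) = 42°C
Primer 2: A+T=6, G+C=14 → Tm = 2(6)+4(14) = 68°C
42°C vs 68°C → primer 2 is higher.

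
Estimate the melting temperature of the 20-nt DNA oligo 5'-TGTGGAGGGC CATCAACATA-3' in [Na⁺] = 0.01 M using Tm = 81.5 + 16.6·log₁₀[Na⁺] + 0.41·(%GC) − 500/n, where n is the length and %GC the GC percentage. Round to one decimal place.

Length n = 20. Base counts: A=6, G=6, T=4, C=4
G+C = 10, so %GC = 10/20 × 100 = 50%
Salt term: 16.6 × (-2) = -33.2
GC term: 0.41 × 50 = 20.5; length term: −500/20 = −25
Tm = 81.5 + (-33.2) + 20.5 − 25 = 43.8 → 43.8°C

43.8°C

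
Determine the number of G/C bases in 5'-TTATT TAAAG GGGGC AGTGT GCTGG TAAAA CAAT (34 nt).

Scanning the sequence gives A=11, C=3, T=10, G=10.
G+C = 10 + 3 = 13

13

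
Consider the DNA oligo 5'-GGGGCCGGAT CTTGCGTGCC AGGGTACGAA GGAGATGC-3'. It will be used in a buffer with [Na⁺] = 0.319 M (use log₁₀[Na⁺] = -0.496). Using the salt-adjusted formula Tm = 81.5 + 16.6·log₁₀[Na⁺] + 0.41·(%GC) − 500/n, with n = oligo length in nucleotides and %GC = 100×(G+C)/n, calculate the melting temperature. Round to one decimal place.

87.1°C

Length n = 38. G=17, A=7, T=6, C=8
G+C = 25, so %GC = 25/38 × 100 = 65.789%
Salt term: 16.6 × (-0.496) = -8.234
GC term: 0.41 × 65.789 = 26.973; length term: −500/38 = −13.158
Tm = 81.5 + (-8.234) + 26.973 − 13.158 = 87.081 → 87.1°C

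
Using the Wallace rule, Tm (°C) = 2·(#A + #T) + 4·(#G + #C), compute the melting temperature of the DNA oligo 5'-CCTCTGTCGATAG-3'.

Counting bases: T=4, C=4, G=3, A=2
So N_AT = 6 and N_GC = 7.
Tm = 2(6) + 4(7) = 12 + 28 = 40°C

40°C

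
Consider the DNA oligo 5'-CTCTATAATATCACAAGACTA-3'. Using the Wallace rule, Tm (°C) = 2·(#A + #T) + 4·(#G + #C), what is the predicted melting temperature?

54°C

Scanning the sequence gives T=6, C=5, G=1, A=9.
A+T = 15, G+C = 6
Tm = 2(15) + 4(6) = 30 + 24 = 54°C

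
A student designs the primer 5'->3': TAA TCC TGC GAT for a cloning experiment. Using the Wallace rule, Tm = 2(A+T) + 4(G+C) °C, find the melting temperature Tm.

34°C

G=2, A=3, C=3, T=4
A+T = 7, G+C = 5
Tm = 2×7 + 4×5 = 34°C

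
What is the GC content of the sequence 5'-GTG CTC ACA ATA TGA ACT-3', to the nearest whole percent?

39%

Base counts: G=3, A=6, C=4, T=5
G+C = 3 + 4 = 7 out of 18 bases
%GC = 7/18 × 100 = 38.89% ≈ 39%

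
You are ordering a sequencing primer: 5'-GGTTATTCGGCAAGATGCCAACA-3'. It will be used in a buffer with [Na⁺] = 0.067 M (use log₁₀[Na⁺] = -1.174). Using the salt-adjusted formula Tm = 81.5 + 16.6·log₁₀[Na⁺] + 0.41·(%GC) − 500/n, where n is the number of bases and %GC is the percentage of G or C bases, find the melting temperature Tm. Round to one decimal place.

59.9°C

Length n = 23. Counting bases: A=7, G=6, T=5, C=5
G+C = 11, so %GC = 11/23 × 100 = 47.826%
Salt term: 16.6 × (-1.174) = -19.488
GC term: 0.41 × 47.826 = 19.609; length term: −500/23 = −21.739
Tm = 81.5 + (-19.488) + 19.609 − 21.739 = 59.882 → 59.9°C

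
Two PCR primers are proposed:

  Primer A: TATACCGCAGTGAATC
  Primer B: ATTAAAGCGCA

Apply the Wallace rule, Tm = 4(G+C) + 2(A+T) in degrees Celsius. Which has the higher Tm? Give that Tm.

Primer A, 46°C

Primer A: A+T=9, G+C=7 → Tm = 2(9)+4(7) = 46°C
Primer B: A+T=7, G+C=4 → Tm = 2(7)+4(4) = 30°C
46°C vs 30°C → primer A is higher.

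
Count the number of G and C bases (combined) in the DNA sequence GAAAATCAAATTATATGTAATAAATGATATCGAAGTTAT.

7

Counting bases: A=19, T=13, G=5, C=2
G+C = 5 + 2 = 7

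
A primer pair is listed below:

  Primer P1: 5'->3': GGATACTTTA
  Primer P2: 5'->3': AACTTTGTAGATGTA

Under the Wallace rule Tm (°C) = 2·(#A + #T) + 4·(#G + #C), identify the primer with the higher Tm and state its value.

Primer P1: A+T=7, G+C=3 → Tm = 2(7)+4(3) = 26°C
Primer P2: A+T=11, G+C=4 → Tm = 2(11)+4(4) = 38°C
26°C vs 38°C → primer P2 is higher.

Primer P2, 38°C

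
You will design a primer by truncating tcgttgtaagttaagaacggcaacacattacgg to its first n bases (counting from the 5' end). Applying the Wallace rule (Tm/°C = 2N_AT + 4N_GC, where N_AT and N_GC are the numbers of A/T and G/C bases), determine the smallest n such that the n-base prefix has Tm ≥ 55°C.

n = 20

First 19 bases: TCGTTGTAAGTTAAGAACG → Tm = 52°C (< 55°C)
First 20 bases: TCGTTGTAAGTTAAGAACGG → Tm = 56°C (≥ 55°C)
Each additional base adds 2°C (A/T) or 4°C (G/C), so Tm is non-decreasing in n; n = 20 is the first length to reach 55°C.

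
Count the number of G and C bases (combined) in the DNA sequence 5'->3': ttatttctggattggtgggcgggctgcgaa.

Counting bases: C=4, A=4, T=10, G=12
G+C = 12 + 4 = 16

16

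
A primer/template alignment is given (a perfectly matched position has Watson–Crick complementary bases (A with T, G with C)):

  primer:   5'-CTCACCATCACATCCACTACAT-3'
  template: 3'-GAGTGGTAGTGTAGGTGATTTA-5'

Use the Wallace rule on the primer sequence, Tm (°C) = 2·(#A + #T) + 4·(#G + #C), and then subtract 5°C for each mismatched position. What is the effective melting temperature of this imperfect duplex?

Primer base counts: A=7, T=5, G=0, C=10 → A+T=12, G+C=10
Perfect-match Tm = 2(12) + 4(10) = 24 + 40 = 64°C
Mismatches (positions where the bases are not complementary): 1 (at position 20)
Effective Tm = 64 − 1×5 = 64 − 5 = 59°C

59°C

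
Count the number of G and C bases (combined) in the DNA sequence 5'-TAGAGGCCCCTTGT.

Base counts: T=4, G=4, C=4, A=2
Total G or C: 4 + 4 = 8

8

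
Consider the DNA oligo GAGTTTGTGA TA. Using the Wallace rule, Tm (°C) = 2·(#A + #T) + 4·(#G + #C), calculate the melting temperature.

32°C

Scanning the sequence gives T=5, G=4, C=0, A=3.
AT pairs contribute 8, GC pairs contribute 4.
Tm = 4·4 + 2·8 = 16 + 16 = 32°C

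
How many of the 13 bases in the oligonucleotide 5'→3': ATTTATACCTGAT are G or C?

Base counts: G=1, T=6, C=2, A=4
Total G or C: 1 + 2 = 3

3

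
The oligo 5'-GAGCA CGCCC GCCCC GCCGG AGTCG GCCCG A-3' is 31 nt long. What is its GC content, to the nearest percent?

84%

Counting bases: A=4, C=15, G=11, T=1
G+C = 11 + 15 = 26 out of 31 bases
%GC = 26/31 × 100 = 83.87% ≈ 84%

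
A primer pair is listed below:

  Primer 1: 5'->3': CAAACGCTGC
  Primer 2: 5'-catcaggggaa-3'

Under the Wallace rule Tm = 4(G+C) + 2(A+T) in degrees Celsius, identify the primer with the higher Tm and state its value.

Primer 2, 34°C

Primer 1: A+T=4, G+C=6 → Tm = 2(4)+4(6) = 32°C
Primer 2: A+T=5, G+C=6 → Tm = 2(5)+4(6) = 34°C
32°C vs 34°C → primer 2 is higher.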